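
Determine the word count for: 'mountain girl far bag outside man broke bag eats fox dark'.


Counting words by splitting on spaces:
  Word 1: 'mountain'
  Word 2: 'girl'
  Word 3: 'far'
  Word 4: 'bag'
  Word 5: 'outside'
  Word 6: 'man'
  Word 7: 'broke'
  Word 8: 'bag'
  Word 9: 'eats'
  Word 10: 'fox'
  Word 11: 'dark'
Total words: 11

11


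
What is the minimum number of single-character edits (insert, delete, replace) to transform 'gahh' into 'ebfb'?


Building DP table for s1='gahh' (len 4) and s2='ebfb' (len 4):
       e  b  f  b
    0  1  2  3  4
  g 1  1  2  3  4
  a 2  2  2  3  4
  h 3  3  3  3  4
  h 4  4  4  4  4
Edit distance = dp[4][4] = 4

4


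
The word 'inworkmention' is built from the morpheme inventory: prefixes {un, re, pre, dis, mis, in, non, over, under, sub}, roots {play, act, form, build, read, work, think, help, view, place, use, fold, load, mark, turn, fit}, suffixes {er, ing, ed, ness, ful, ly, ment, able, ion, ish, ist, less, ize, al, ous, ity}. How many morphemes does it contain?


Segmenting 'inworkmention' against the inventory:
  'in' -> prefix (morpheme 1)
  'work' -> root (morpheme 2)
  'ment' -> suffix (morpheme 3)
  'ion' -> suffix (morpheme 4)
Total morphemes: 4

4


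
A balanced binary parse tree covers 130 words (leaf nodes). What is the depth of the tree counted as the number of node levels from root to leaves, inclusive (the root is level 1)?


In a balanced binary tree with n leaves the deepest leaf is ceil(log2(n)) edges below the root,
so counting node levels inclusive of root and leaves gives ceil(log2(n)) + 1 levels.
log2(130) = 7.0224
ceil(7.0224) = 8
levels = 8 + 1 = 9

9


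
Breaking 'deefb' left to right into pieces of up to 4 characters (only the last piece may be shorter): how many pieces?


'deefb' has 5 characters.
Chunking with max size 4:
  Chunk 1: 'deef' (positions 0-3)
  Chunk 2: 'b' (positions 4-4)
Total chunks: ceil(5 / 4) = 2

2


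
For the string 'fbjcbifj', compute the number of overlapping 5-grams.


String 'fbjcbifj' has length L = 8.
Number of overlapping n-grams = L - n + 1
Substituting: 8 - 5 + 1 = 4

4


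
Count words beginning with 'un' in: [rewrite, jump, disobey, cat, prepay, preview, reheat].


Checking each word for prefix 'un':
  'rewrite' -> no (count: 0)
  'jump' -> no (count: 0)
  'disobey' -> no (count: 0)
  'cat' -> no (count: 0)
  'prepay' -> no (count: 0)
  'preview' -> no (count: 0)
  'reheat' -> no (count: 0)
Total with prefix 'un': 0

0


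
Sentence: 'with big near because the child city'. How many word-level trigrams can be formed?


Word trigrams from [7] words:
  Trigram 1: (with big near)
  Trigram 2: (big near because)
  Trigram 3: (near because the)
  Trigram 4: (because the child)
  Trigram 5: (the child city)
Total word trigrams: 7 - 2 = 5

5


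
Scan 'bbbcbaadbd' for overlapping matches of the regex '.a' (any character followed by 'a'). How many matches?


Pattern: .a means any character followed by 'a'.
Scanning 'bbbcbaadbd' position-by-position:
  Pos 0: window 'bb' -> no
  Pos 1: window 'bb' -> no
  Pos 2: window 'bc' -> no
  Pos 3: window 'cb' -> no
  Pos 4: window 'ba' -> MATCH
  Pos 5: window 'aa' -> MATCH
  Pos 6: window 'ad' -> no
  Pos 7: window 'db' -> no
  Pos 8: window 'bd' -> no
  Pos 9: window 'd' -> no
Total matches: 2

2


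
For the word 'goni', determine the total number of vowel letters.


Scanning each character of 'goni':
  Position 1: 'g' -> consonant (running count: 0)
  Position 2: 'o' -> vowel (running count: 1)
  Position 3: 'n' -> consonant (running count: 1)
  Position 4: 'i' -> vowel (running count: 2)
Total vowels: 2

2


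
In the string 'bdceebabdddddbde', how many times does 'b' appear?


Scanning 'bdceebabdddddbde' for 'b':
  Position 0: 'b' -> MATCH (count: 1)
  Position 5: 'b' -> MATCH (count: 2)
  Position 7: 'b' -> MATCH (count: 3)
  Position 13: 'b' -> MATCH (count: 4)
Total occurrences of 'b': 4

4


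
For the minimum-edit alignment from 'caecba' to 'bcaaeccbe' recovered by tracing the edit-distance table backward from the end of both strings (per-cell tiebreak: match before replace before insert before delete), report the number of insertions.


Edit distance = 4. Backtracking from cell (6, 9) with preference match > replace > insert > delete,
then listing the resulting alignment 'caecba' -> 'bcaaeccbe' left to right:
  Step 1: insert 'b' [insertion #1]
  Step 2: keep 'c'
  Step 3: insert 'a' [insertion #2]
  Step 4: keep 'a'
  Step 5: keep 'e'
  Step 6: insert 'c' [insertion #3]
  Step 7: keep 'c'
  Step 8: keep 'b'
  Step 9: replace a->e
Total insertions: 3

3


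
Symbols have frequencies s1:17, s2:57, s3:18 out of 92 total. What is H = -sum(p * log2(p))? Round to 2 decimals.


Computing entropy H = -sum(p_i * log2(p_i)):
  s1: p = 17/92 = 0.1848, -p*log2(p) = 0.4501
  s2: p = 57/92 = 0.6196, -p*log2(p) = 0.4279
  s3: p = 18/92 = 0.1957, -p*log2(p) = 0.4605
H = sum of terms = 1.3385
Rounded to 2 decimals: 1.34

1.34


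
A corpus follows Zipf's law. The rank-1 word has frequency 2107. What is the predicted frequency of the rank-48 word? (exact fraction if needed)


Zipf's law: freq(rank) = f1 / rank
f1 = 2107, rank = 48
freq = 2107 / 48
GCD(2107, 48) = 1
Simplified: 2107/48

2107/48


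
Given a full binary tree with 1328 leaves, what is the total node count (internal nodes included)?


Leaf nodes (terminals): 1328
Internal nodes = n - 1 = 1328 - 1 = 1327
Total = leaves + internal = 1328 + 1327 = 2655

2655


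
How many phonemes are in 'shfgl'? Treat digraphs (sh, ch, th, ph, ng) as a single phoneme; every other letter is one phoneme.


Parsing 'shfgl' greedily, digraphs first:
  'sh' -> digraph (1 consonant phoneme) (phonemes so far: 1)
  'f' -> consonant phoneme (phonemes so far: 2)
  'g' -> consonant phoneme (phonemes so far: 3)
  'l' -> consonant phoneme (phonemes so far: 4)
Total phonemes: 4

4


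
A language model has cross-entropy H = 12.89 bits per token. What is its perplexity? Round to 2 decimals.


Perplexity formula: PP = 2^H
H = 12.89
PP = 2^12.89
Decompose: 2^12.89 = 2^12 * 2^0.89
2^12 = 4096, 2^0.89 ~ 1.8531761
PP ~ 4096 * 1.8531761 = 7590.6093056
Rounded to 2 decimals: 7590.61

7590.61


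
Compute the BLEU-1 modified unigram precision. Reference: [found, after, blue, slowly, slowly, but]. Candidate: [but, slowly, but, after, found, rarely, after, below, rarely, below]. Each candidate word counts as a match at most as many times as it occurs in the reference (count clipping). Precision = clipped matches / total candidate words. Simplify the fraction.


Reference word counts: {'after': 1, 'blue': 1, 'but': 1, 'found': 1, 'slowly': 2}
Checking each candidate word (with clipping):
  'but' -> in reference (ref count 1, used 1/1) -> match (matches: 1)
  'slowly' -> in reference (ref count 2, used 1/2) -> match (matches: 2)
  'but' -> ref count 1 already used up (1/1) -> clipped, no match (matches: 2)
  'after' -> in reference (ref count 1, used 1/1) -> match (matches: 3)
  'found' -> in reference (ref count 1, used 1/1) -> match (matches: 4)
  'rarely' -> not in reference -> no match (matches: 4)
  'after' -> ref count 1 already used up (1/1) -> clipped, no match (matches: 4)
  'below' -> not in reference -> no match (matches: 4)
  'rarely' -> not in reference -> no match (matches: 4)
  'below' -> not in reference -> no match (matches: 4)
Clipped matches: 4, Candidate length: 10
Precision = 4/10 = 2/5

2/5


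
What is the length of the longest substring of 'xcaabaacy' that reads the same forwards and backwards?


Scanning 'xcaabaacy' for palindromic substrings.
Substring at positions 1-7: 'caabaac'.
Check: reverse('caabaac') = 'caabaac' -> palindrome confirmed.
Neighbouring characters ('x' / 'y') break symmetry, so it cannot extend further.
No longer palindromic substring exists; longest length = 7

7


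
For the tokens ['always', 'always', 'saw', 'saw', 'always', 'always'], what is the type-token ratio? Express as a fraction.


Tokens: 6
Unique types: ('always', 'saw') = 2
TTR = 2/6
Simplify: divide both by 2 -> 1/3
TTR = 1/3

1/3


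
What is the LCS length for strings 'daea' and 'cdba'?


DP table for LCS of 'daea' and 'cdba':
       c  d  b  a
    0  0  0  0  0
  d 0  0  1  1  1
  a 0  0  1  1  2
  e 0  0  1  1  2
  a 0  0  1  1  2
LCS: 'da'
LCS length = 2

2


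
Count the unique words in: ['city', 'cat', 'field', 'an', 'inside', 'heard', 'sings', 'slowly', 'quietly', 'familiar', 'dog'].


Listing all tokens and tracking unique types:
  Token 1: 'city' -> NEW (unique so far: 1)
  Token 2: 'cat' -> NEW (unique so far: 2)
  Token 3: 'field' -> NEW (unique so far: 3)
  Token 4: 'an' -> NEW (unique so far: 4)
  Token 5: 'inside' -> NEW (unique so far: 5)
  Token 6: 'heard' -> NEW (unique so far: 6)
  Token 7: 'sings' -> NEW (unique so far: 7)
  Token 8: 'slowly' -> NEW (unique so far: 8)
  Token 9: 'quietly' -> NEW (unique so far: 9)
  Token 10: 'familiar' -> NEW (unique so far: 10)
  Token 11: 'dog' -> NEW (unique so far: 11)
Unique types: ('an', 'cat', 'city', 'dog', 'familiar', 'field', 'heard', 'inside', 'quietly', 'sings', 'slowly')
Vocabulary size: 11

11


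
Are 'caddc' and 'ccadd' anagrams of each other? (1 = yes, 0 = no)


Sort characters of 'caddc': 'accdd'
Sort characters of 'ccadd': 'accdd'
Sorted forms match -> they ARE anagrams
Result: 1

1


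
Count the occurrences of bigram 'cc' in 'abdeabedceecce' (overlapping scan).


Scanning 'abdeabedceecce' for bigram 'cc':
  Position 0: 'ab' -> no
  Position 1: 'bd' -> no
  Position 2: 'de' -> no
  Position 3: 'ea' -> no
  Position 4: 'ab' -> no
  Position 5: 'be' -> no
  Position 6: 'ed' -> no
  Position 7: 'dc' -> no
  Position 8: 'ce' -> no
  Position 9: 'ee' -> no
  Position 10: 'ec' -> no
  Position 11: 'cc' -> MATCH
  Position 12: 'ce' -> no
Total matches: 1

1


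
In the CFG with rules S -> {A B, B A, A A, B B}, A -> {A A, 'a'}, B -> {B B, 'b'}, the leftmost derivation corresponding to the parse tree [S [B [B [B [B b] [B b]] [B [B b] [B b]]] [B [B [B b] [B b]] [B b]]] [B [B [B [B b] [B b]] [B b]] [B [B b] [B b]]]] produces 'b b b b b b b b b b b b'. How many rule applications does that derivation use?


Every bracketed nonterminal node [X ...] in the tree is produced by exactly one rule application.
Reading the tree off as a leftmost derivation:
  Step 1: S  =>  B B   (applied S -> B B)
  Step 2: B B  =>  B B B   (applied B -> B B)
  Step 3: B B B  =>  B B B B   (applied B -> B B)
  Step 4: B B B B  =>  B B B B B   (applied B -> B B)
  Step 5: B B B B B  =>  b B B B B   (applied B -> b)
  Step 6: b B B B B  =>  b b B B B   (applied B -> b)
  Step 7: b b B B B  =>  b b B B B B   (applied B -> B B)
  Step 8: b b B B B B  =>  b b b B B B   (applied B -> b)
  Step 9: b b b B B B  =>  b b b b B B   (applied B -> b)
  Step 10: b b b b B B  =>  b b b b B B B   (applied B -> B B)
  Step 11: b b b b B B B  =>  b b b b B B B B   (applied B -> B B)
  Step 12: b b b b B B B B  =>  b b b b b B B B   (applied B -> b)
  Step 13: b b b b b B B B  =>  b b b b b b B B   (applied B -> b)
  Step 14: b b b b b b B B  =>  b b b b b b b B   (applied B -> b)
  Step 15: b b b b b b b B  =>  b b b b b b b B B   (applied B -> B B)
  Step 16: b b b b b b b B B  =>  b b b b b b b B B B   (applied B -> B B)
  Step 17: b b b b b b b B B B  =>  b b b b b b b B B B B   (applied B -> B B)
  Step 18: b b b b b b b B B B B  =>  b b b b b b b b B B B   (applied B -> b)
  Step 19: b b b b b b b b B B B  =>  b b b b b b b b b B B   (applied B -> b)
  Step 20: b b b b b b b b b B B  =>  b b b b b b b b b b B   (applied B -> b)
  Step 21: b b b b b b b b b b B  =>  b b b b b b b b b b B B   (applied B -> B B)
  Step 22: b b b b b b b b b b B B  =>  b b b b b b b b b b b B   (applied B -> b)
  Step 23: b b b b b b b b b b b B  =>  b b b b b b b b b b b b   (applied B -> b)
Final yield: b b b b b b b b b b b b
Total rewrite steps: 23

23


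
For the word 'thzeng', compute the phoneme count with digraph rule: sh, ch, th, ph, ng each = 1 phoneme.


Parsing 'thzeng' greedily, digraphs first:
  'th' -> digraph (1 consonant phoneme) (phonemes so far: 1)
  'z' -> consonant phoneme (phonemes so far: 2)
  'e' -> vowel phoneme (phonemes so far: 3)
  'ng' -> digraph (1 consonant phoneme) (phonemes so far: 4)
Total phonemes: 4

4


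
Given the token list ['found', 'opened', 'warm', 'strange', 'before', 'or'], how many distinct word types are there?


Listing all tokens and tracking unique types:
  Token 1: 'found' -> NEW (unique so far: 1)
  Token 2: 'opened' -> NEW (unique so far: 2)
  Token 3: 'warm' -> NEW (unique so far: 3)
  Token 4: 'strange' -> NEW (unique so far: 4)
  Token 5: 'before' -> NEW (unique so far: 5)
  Token 6: 'or' -> NEW (unique so far: 6)
Unique types: ('before', 'found', 'opened', 'or', 'strange', 'warm')
Vocabulary size: 6

6


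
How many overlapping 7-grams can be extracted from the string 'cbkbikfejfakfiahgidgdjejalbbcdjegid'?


String 'cbkbikfejfakfiahgidgdjejalbbcdjegid' has length L = 35.
Number of overlapping n-grams = L - n + 1
Substituting: 35 - 7 + 1 = 29

29


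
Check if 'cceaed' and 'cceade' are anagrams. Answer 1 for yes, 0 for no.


Sort characters of 'cceaed': 'accdee'
Sort characters of 'cceade': 'accdee'
Sorted forms match -> they ARE anagrams
Result: 1

1


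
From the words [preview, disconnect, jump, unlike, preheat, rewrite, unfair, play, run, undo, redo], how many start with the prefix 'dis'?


Checking each word for prefix 'dis':
  'preview' -> no (count: 0)
  'disconnect' -> YES, starts with 'dis' (count: 1)
  'jump' -> no (count: 1)
  'unlike' -> no (count: 1)
  'preheat' -> no (count: 1)
  'rewrite' -> no (count: 1)
  'unfair' -> no (count: 1)
  'play' -> no (count: 1)
  'run' -> no (count: 1)
  'undo' -> no (count: 1)
  'redo' -> no (count: 1)
Total with prefix 'dis': 1

1


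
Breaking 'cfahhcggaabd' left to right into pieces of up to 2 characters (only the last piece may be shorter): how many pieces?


'cfahhcggaabd' has 12 characters.
Chunking with max size 2:
  Chunk 1: 'cf' (positions 0-1)
  Chunk 2: 'ah' (positions 2-3)
  Chunk 3: 'hc' (positions 4-5)
  Chunk 4: 'gg' (positions 6-7)
  Chunk 5: 'aa' (positions 8-9)
  Chunk 6: 'bd' (positions 10-11)
Total chunks: ceil(12 / 2) = 6

6


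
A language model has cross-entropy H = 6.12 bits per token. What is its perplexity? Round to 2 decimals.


Perplexity formula: PP = 2^H
H = 6.12
PP = 2^6.12
Decompose: 2^6.12 = 2^6 * 2^0.12
2^6 = 64, 2^0.12 ~ 1.0867349
PP ~ 64 * 1.0867349 = 69.5510336
Rounded to 2 decimals: 69.55

69.55


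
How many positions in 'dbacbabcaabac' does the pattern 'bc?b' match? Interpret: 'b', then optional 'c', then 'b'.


Pattern: bc?b means 'b', then optional 'c', then 'b'.
Scanning 'dbacbabcaabac' position-by-position:
  Pos 0: window 'dba' -> no
  Pos 1: window 'bac' -> no
  Pos 2: window 'acb' -> no
  Pos 3: window 'cba' -> no
  Pos 4: window 'bab' -> no
  Pos 5: window 'abc' -> no
  Pos 6: window 'bca' -> no
  Pos 7: window 'caa' -> no
  Pos 8: window 'aab' -> no
  Pos 9: window 'aba' -> no
  Pos 10: window 'bac' -> no
  Pos 11: window 'ac' -> no
  Pos 12: window 'c' -> no
Total matches: 0

0


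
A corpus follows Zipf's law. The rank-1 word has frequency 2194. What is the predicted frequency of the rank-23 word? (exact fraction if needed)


Zipf's law: freq(rank) = f1 / rank
f1 = 2194, rank = 23
freq = 2194 / 23
GCD(2194, 23) = 1
Simplified: 2194/23

2194/23


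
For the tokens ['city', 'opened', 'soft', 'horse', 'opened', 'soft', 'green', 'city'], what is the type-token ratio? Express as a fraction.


Tokens: 8
Unique types: ('city', 'green', 'horse', 'opened', 'soft') = 5
TTR = 5/8
Already in lowest terms.

5/8


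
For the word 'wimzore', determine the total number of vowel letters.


Scanning each character of 'wimzore':
  Position 1: 'w' -> consonant (running count: 0)
  Position 2: 'i' -> vowel (running count: 1)
  Position 3: 'm' -> consonant (running count: 1)
  Position 4: 'z' -> consonant (running count: 1)
  Position 5: 'o' -> vowel (running count: 2)
  Position 6: 'r' -> consonant (running count: 2)
  Position 7: 'e' -> vowel (running count: 3)
Total vowels: 3

3


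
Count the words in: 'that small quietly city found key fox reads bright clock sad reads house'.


Counting words by splitting on spaces:
  Word 1: 'that'
  Word 2: 'small'
  Word 3: 'quietly'
  Word 4: 'city'
  Word 5: 'found'
  Word 6: 'key'
  Word 7: 'fox'
  Word 8: 'reads'
  Word 9: 'bright'
  Word 10: 'clock'
  Word 11: 'sad'
  Word 12: 'reads'
  Word 13: 'house'
Total words: 13

13


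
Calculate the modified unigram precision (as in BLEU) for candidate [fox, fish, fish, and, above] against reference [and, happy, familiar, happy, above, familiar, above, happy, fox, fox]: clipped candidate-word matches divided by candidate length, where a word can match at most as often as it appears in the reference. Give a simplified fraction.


Reference word counts: {'above': 2, 'and': 1, 'familiar': 2, 'fox': 2, 'happy': 3}
Checking each candidate word (with clipping):
  'fox' -> in reference (ref count 2, used 1/2) -> match (matches: 1)
  'fish' -> not in reference -> no match (matches: 1)
  'fish' -> not in reference -> no match (matches: 1)
  'and' -> in reference (ref count 1, used 1/1) -> match (matches: 2)
  'above' -> in reference (ref count 2, used 1/2) -> match (matches: 3)
Clipped matches: 3, Candidate length: 5
Precision = 3/5

3/5


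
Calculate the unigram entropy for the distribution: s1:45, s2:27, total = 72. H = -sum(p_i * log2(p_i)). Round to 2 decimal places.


Computing entropy H = -sum(p_i * log2(p_i)):
  s1: p = 45/72 = 0.6250, -p*log2(p) = 0.4238
  s2: p = 27/72 = 0.3750, -p*log2(p) = 0.5306
H = sum of terms = 0.9544
Rounded to 2 decimals: 0.95

0.95


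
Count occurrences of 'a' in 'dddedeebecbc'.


Scanning 'dddedeebecbc' for 'a':
  No matches found.
Total occurrences of 'a': 0

0


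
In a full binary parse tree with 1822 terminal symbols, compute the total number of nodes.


Leaf nodes (terminals): 1822
Internal nodes = n - 1 = 1822 - 1 = 1821
Total = leaves + internal = 1822 + 1821 = 3643

3643


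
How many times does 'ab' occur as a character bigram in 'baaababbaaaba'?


Scanning 'baaababbaaaba' for bigram 'ab':
  Position 0: 'ba' -> no
  Position 1: 'aa' -> no
  Position 2: 'aa' -> no
  Position 3: 'ab' -> MATCH
  Position 4: 'ba' -> no
  Position 5: 'ab' -> MATCH
  Position 6: 'bb' -> no
  Position 7: 'ba' -> no
  Position 8: 'aa' -> no
  Position 9: 'aa' -> no
  Position 10: 'ab' -> MATCH
  Position 11: 'ba' -> no
Total matches: 3

3


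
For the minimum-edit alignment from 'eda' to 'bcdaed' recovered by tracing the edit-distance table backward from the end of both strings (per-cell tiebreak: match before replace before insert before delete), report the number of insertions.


Edit distance = 4. Backtracking from cell (3, 6) with preference match > replace > insert > delete,
then listing the resulting alignment 'eda' -> 'bcdaed' left to right:
  Step 1: insert 'b' [insertion #1]
  Step 2: replace e->c
  Step 3: keep 'd'
  Step 4: keep 'a'
  Step 5: insert 'e' [insertion #2]
  Step 6: insert 'd' [insertion #3]
Total insertions: 3

3


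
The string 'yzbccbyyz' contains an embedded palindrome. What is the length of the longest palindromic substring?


Scanning 'yzbccbyyz' for palindromic substrings.
Substring at positions 2-5: 'bccb'.
Check: reverse('bccb') = 'bccb' -> palindrome confirmed.
Neighbouring characters ('z' / 'y') break symmetry, so it cannot extend further.
No longer palindromic substring exists; longest length = 4

4


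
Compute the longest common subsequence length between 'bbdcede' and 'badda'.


DP table for LCS of 'bbdcede' and 'badda':
       b  a  d  d  a
    0  0  0  0  0  0
  b 0  1  1  1  1  1
  b 0  1  1  1  1  1
  d 0  1  1  2  2  2
  c 0  1  1  2  2  2
  e 0  1  1  2  2  2
  d 0  1  1  2  3  3
  e 0  1  1  2  3  3
LCS: 'bdd'
LCS length = 3

3


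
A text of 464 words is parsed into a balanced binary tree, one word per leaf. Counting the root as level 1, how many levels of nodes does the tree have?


In a balanced binary tree with n leaves the deepest leaf is ceil(log2(n)) edges below the root,
so counting node levels inclusive of root and leaves gives ceil(log2(n)) + 1 levels.
log2(464) = 8.8580
ceil(8.8580) = 9
levels = 9 + 1 = 10

10


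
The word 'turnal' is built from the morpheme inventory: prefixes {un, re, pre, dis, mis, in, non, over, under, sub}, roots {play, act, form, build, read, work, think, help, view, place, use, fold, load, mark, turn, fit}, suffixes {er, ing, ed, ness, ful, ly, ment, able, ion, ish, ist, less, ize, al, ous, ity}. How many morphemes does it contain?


Segmenting 'turnal' against the inventory:
  'turn' -> root (morpheme 1)
  'al' -> suffix (morpheme 2)
Total morphemes: 2

2


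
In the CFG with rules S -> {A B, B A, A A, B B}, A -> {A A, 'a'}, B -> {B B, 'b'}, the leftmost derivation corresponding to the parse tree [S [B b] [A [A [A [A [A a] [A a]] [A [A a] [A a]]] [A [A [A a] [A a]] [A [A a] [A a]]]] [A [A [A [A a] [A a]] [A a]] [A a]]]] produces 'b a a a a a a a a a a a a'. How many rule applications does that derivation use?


Every bracketed nonterminal node [X ...] in the tree is produced by exactly one rule application.
Reading the tree off as a leftmost derivation:
  Step 1: S  =>  B A   (applied S -> B A)
  Step 2: B A  =>  b A   (applied B -> b)
  Step 3: b A  =>  b A A   (applied A -> A A)
  Step 4: b A A  =>  b A A A   (applied A -> A A)
  Step 5: b A A A  =>  b A A A A   (applied A -> A A)
  Step 6: b A A A A  =>  b A A A A A   (applied A -> A A)
  Step 7: b A A A A A  =>  b a A A A A   (applied A -> a)
  Step 8: b a A A A A  =>  b a a A A A   (applied A -> a)
  Step 9: b a a A A A  =>  b a a A A A A   (applied A -> A A)
  Step 10: b a a A A A A  =>  b a a a A A A   (applied A -> a)
  Step 11: b a a a A A A  =>  b a a a a A A   (applied A -> a)
  Step 12: b a a a a A A  =>  b a a a a A A A   (applied A -> A A)
  Step 13: b a a a a A A A  =>  b a a a a A A A A   (applied A -> A A)
  Step 14: b a a a a A A A A  =>  b a a a a a A A A   (applied A -> a)
  Step 15: b a a a a a A A A  =>  b a a a a a a A A   (applied A -> a)
  Step 16: b a a a a a a A A  =>  b a a a a a a A A A   (applied A -> A A)
  Step 17: b a a a a a a A A A  =>  b a a a a a a a A A   (applied A -> a)
  Step 18: b a a a a a a a A A  =>  b a a a a a a a a A   (applied A -> a)
  Step 19: b a a a a a a a a A  =>  b a a a a a a a a A A   (applied A -> A A)
  Step 20: b a a a a a a a a A A  =>  b a a a a a a a a A A A   (applied A -> A A)
  Step 21: b a a a a a a a a A A A  =>  b a a a a a a a a A A A A   (applied A -> A A)
  Step 22: b a a a a a a a a A A A A  =>  b a a a a a a a a a A A A   (applied A -> a)
  Step 23: b a a a a a a a a a A A A  =>  b a a a a a a a a a a A A   (applied A -> a)
  Step 24: b a a a a a a a a a a A A  =>  b a a a a a a a a a a a A   (applied A -> a)
  Step 25: b a a a a a a a a a a a A  =>  b a a a a a a a a a a a a   (applied A -> a)
Final yield: b a a a a a a a a a a a a
Total rewrite steps: 25

25


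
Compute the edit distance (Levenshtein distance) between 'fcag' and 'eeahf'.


Building DP table for s1='fcag' (len 4) and s2='eeahf' (len 5):
       e  e  a  h  f
    0  1  2  3  4  5
  f 1  1  2  3  4  4
  c 2  2  2  3  4  5
  a 3  3  3  2  3  4
  g 4  4  4  3  3  4
Edit distance = dp[4][5] = 4

4


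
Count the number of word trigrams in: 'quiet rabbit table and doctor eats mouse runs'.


Word trigrams from [8] words:
  Trigram 1: (quiet rabbit table)
  Trigram 2: (rabbit table and)
  Trigram 3: (table and doctor)
  Trigram 4: (and doctor eats)
  Trigram 5: (doctor eats mouse)
  Trigram 6: (eats mouse runs)
Total word trigrams: 8 - 2 = 6

6


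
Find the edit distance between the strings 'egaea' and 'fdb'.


Building DP table for s1='egaea' (len 5) and s2='fdb' (len 3):
       f  d  b
    0  1  2  3
  e 1  1  2  3
  g 2  2  2  3
  a 3  3  3  3
  e 4  4  4  4
  a 5  5  5  5
Edit distance = dp[5][3] = 5

5


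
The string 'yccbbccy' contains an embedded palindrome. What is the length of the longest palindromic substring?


Scanning 'yccbbccy' for palindromic substrings.
Substring at positions 0-7: 'yccbbccy'.
Check: reverse('yccbbccy') = 'yccbbccy' -> palindrome confirmed.
No longer palindromic substring exists; longest length = 8

8


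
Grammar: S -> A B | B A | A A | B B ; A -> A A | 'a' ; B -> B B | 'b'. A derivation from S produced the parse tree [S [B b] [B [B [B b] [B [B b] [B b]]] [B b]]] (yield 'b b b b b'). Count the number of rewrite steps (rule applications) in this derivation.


Every bracketed nonterminal node [X ...] in the tree is produced by exactly one rule application.
Reading the tree off as a leftmost derivation:
  Step 1: S  =>  B B   (applied S -> B B)
  Step 2: B B  =>  b B   (applied B -> b)
  Step 3: b B  =>  b B B   (applied B -> B B)
  Step 4: b B B  =>  b B B B   (applied B -> B B)
  Step 5: b B B B  =>  b b B B   (applied B -> b)
  Step 6: b b B B  =>  b b B B B   (applied B -> B B)
  Step 7: b b B B B  =>  b b b B B   (applied B -> b)
  Step 8: b b b B B  =>  b b b b B   (applied B -> b)
  Step 9: b b b b B  =>  b b b b b   (applied B -> b)
Final yield: b b b b b
Total rewrite steps: 9

9


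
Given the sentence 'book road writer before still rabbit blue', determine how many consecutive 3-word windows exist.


Word trigrams from [7] words:
  Trigram 1: (book road writer)
  Trigram 2: (road writer before)
  Trigram 3: (writer before still)
  Trigram 4: (before still rabbit)
  Trigram 5: (still rabbit blue)
Total word trigrams: 7 - 2 = 5

5


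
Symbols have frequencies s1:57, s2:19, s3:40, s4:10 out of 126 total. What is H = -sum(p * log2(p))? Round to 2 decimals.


Computing entropy H = -sum(p_i * log2(p_i)):
  s1: p = 57/126 = 0.4524, -p*log2(p) = 0.5177
  s2: p = 19/126 = 0.1508, -p*log2(p) = 0.4116
  s3: p = 40/126 = 0.3175, -p*log2(p) = 0.5255
  s4: p = 10/126 = 0.0794, -p*log2(p) = 0.2901
H = sum of terms = 1.7449
Rounded to 2 decimals: 1.74

1.74


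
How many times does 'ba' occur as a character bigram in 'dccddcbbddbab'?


Scanning 'dccddcbbddbab' for bigram 'ba':
  Position 0: 'dc' -> no
  Position 1: 'cc' -> no
  Position 2: 'cd' -> no
  Position 3: 'dd' -> no
  Position 4: 'dc' -> no
  Position 5: 'cb' -> no
  Position 6: 'bb' -> no
  Position 7: 'bd' -> no
  Position 8: 'dd' -> no
  Position 9: 'db' -> no
  Position 10: 'ba' -> MATCH
  Position 11: 'ab' -> no
Total matches: 1

1


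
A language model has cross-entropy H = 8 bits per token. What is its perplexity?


Perplexity formula: PP = 2^H
H = 8
PP = 2^8
Steps: 2^1 = 2, 2^2 = 4, 2^3 = 8, 2^4 = 16, 2^5 = 32, 2^6 = 64, 2^7 = 128, 2^8 = 256
PP = 256

256


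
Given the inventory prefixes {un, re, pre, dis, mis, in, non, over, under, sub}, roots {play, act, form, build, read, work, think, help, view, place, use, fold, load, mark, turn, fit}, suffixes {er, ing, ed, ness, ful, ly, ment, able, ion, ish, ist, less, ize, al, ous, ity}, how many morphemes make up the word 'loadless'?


Segmenting 'loadless' against the inventory:
  'load' -> root (morpheme 1)
  'less' -> suffix (morpheme 2)
Total morphemes: 2

2


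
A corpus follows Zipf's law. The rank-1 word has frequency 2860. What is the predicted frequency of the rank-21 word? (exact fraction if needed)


Zipf's law: freq(rank) = f1 / rank
f1 = 2860, rank = 21
freq = 2860 / 21
GCD(2860, 21) = 1
Simplified: 2860/21

2860/21


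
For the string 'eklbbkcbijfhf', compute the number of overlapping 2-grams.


String 'eklbbkcbijfhf' has length L = 13.
Number of overlapping n-grams = L - n + 1
Substituting: 13 - 2 + 1 = 12

12


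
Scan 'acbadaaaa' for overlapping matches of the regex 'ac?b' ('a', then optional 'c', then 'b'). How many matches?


Pattern: ac?b means 'a', then optional 'c', then 'b'.
Scanning 'acbadaaaa' position-by-position:
  Pos 0: window 'acb' -> MATCH
  Pos 1: window 'cba' -> no
  Pos 2: window 'bad' -> no
  Pos 3: window 'ada' -> no
  Pos 4: window 'daa' -> no
  Pos 5: window 'aaa' -> no
  Pos 6: window 'aaa' -> no
  Pos 7: window 'aa' -> no
  Pos 8: window 'a' -> no
Total matches: 1

1


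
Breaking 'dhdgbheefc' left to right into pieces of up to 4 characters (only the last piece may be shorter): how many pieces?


'dhdgbheefc' has 10 characters.
Chunking with max size 4:
  Chunk 1: 'dhdg' (positions 0-3)
  Chunk 2: 'bhee' (positions 4-7)
  Chunk 3: 'fc' (positions 8-9)
Total chunks: ceil(10 / 4) = 3

3


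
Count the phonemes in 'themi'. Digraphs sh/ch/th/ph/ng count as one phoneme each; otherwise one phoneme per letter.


Parsing 'themi' greedily, digraphs first:
  'th' -> digraph (1 consonant phoneme) (phonemes so far: 1)
  'e' -> vowel phoneme (phonemes so far: 2)
  'm' -> consonant phoneme (phonemes so far: 3)
  'i' -> vowel phoneme (phonemes so far: 4)
Total phonemes: 4

4


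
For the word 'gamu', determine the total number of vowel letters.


Scanning each character of 'gamu':
  Position 1: 'g' -> consonant (running count: 0)
  Position 2: 'a' -> vowel (running count: 1)
  Position 3: 'm' -> consonant (running count: 1)
  Position 4: 'u' -> vowel (running count: 2)
Total vowels: 2

2


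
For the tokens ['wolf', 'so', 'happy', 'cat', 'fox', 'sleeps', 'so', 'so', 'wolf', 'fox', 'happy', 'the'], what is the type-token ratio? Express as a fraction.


Tokens: 12
Unique types: ('cat', 'fox', 'happy', 'sleeps', 'so', 'the', 'wolf') = 7
TTR = 7/12
Already in lowest terms.

7/12


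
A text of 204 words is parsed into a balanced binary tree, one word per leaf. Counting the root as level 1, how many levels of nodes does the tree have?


In a balanced binary tree with n leaves the deepest leaf is ceil(log2(n)) edges below the root,
so counting node levels inclusive of root and leaves gives ceil(log2(n)) + 1 levels.
log2(204) = 7.6724
ceil(7.6724) = 8
levels = 8 + 1 = 9

9


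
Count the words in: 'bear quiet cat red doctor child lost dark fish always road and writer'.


Counting words by splitting on spaces:
  Word 1: 'bear'
  Word 2: 'quiet'
  Word 3: 'cat'
  Word 4: 'red'
  Word 5: 'doctor'
  Word 6: 'child'
  Word 7: 'lost'
  Word 8: 'dark'
  Word 9: 'fish'
  Word 10: 'always'
  Word 11: 'road'
  Word 12: 'and'
  Word 13: 'writer'
Total words: 13

13


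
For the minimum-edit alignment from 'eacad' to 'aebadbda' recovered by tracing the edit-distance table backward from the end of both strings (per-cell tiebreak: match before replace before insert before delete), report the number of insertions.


Edit distance = 5. Backtracking from cell (5, 8) with preference match > replace > insert > delete,
then listing the resulting alignment 'eacad' -> 'aebadbda' left to right:
  Step 1: insert 'a' [insertion #1]
  Step 2: keep 'e'
  Step 3: insert 'b' [insertion #2]
  Step 4: keep 'a'
  Step 5: replace c->d
  Step 6: replace a->b
  Step 7: keep 'd'
  Step 8: insert 'a' [insertion #3]
Total insertions: 3

3


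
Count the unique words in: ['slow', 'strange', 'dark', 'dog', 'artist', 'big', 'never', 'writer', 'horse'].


Listing all tokens and tracking unique types:
  Token 1: 'slow' -> NEW (unique so far: 1)
  Token 2: 'strange' -> NEW (unique so far: 2)
  Token 3: 'dark' -> NEW (unique so far: 3)
  Token 4: 'dog' -> NEW (unique so far: 4)
  Token 5: 'artist' -> NEW (unique so far: 5)
  Token 6: 'big' -> NEW (unique so far: 6)
  Token 7: 'never' -> NEW (unique so far: 7)
  Token 8: 'writer' -> NEW (unique so far: 8)
  Token 9: 'horse' -> NEW (unique so far: 9)
Unique types: ('artist', 'big', 'dark', 'dog', 'horse', 'never', 'slow', 'strange', 'writer')
Vocabulary size: 9

9


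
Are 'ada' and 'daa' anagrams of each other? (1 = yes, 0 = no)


Sort characters of 'ada': 'aad'
Sort characters of 'daa': 'aad'
Sorted forms match -> they ARE anagrams
Result: 1

1


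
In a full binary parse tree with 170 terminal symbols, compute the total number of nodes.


Leaf nodes (terminals): 170
Internal nodes = n - 1 = 170 - 1 = 169
Total = leaves + internal = 170 + 169 = 339

339


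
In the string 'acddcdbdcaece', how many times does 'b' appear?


Scanning 'acddcdbdcaece' for 'b':
  Position 6: 'b' -> MATCH (count: 1)
Total occurrences of 'b': 1

1


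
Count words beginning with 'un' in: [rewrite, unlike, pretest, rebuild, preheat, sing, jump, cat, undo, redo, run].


Checking each word for prefix 'un':
  'rewrite' -> no (count: 0)
  'unlike' -> YES, starts with 'un' (count: 1)
  'pretest' -> no (count: 1)
  'rebuild' -> no (count: 1)
  'preheat' -> no (count: 1)
  'sing' -> no (count: 1)
  'jump' -> no (count: 1)
  'cat' -> no (count: 1)
  'undo' -> YES, starts with 'un' (count: 2)
  'redo' -> no (count: 2)
  'run' -> no (count: 2)
Total with prefix 'un': 2

2


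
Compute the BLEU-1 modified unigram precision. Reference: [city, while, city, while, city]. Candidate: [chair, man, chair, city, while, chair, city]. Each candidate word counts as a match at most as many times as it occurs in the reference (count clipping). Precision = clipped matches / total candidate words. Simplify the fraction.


Reference word counts: {'city': 3, 'while': 2}
Checking each candidate word (with clipping):
  'chair' -> not in reference -> no match (matches: 0)
  'man' -> not in reference -> no match (matches: 0)
  'chair' -> not in reference -> no match (matches: 0)
  'city' -> in reference (ref count 3, used 1/3) -> match (matches: 1)
  'while' -> in reference (ref count 2, used 1/2) -> match (matches: 2)
  'chair' -> not in reference -> no match (matches: 2)
  'city' -> in reference (ref count 3, used 2/3) -> match (matches: 3)
Clipped matches: 3, Candidate length: 7
Precision = 3/7

3/7


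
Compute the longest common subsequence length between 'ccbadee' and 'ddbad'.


DP table for LCS of 'ccbadee' and 'ddbad':
       d  d  b  a  d
    0  0  0  0  0  0
  c 0  0  0  0  0  0
  c 0  0  0  0  0  0
  b 0  0  0  1  1  1
  a 0  0  0  1  2  2
  d 0  1  1  1  2  3
  e 0  1  1  1  2  3
  e 0  1  1  1  2  3
LCS: 'bad'
LCS length = 3

3


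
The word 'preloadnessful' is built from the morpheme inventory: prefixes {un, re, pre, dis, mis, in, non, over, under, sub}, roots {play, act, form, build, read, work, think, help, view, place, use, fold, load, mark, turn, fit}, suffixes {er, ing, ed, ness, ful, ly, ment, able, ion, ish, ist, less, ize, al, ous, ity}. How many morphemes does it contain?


Segmenting 'preloadnessful' against the inventory:
  'pre' -> prefix (morpheme 1)
  'load' -> root (morpheme 2)
  'ness' -> suffix (morpheme 3)
  'ful' -> suffix (morpheme 4)
Total morphemes: 4

4


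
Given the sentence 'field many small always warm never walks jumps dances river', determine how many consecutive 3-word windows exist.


Word trigrams from [10] words:
  Trigram 1: (field many small)
  Trigram 2: (many small always)
  Trigram 3: (small always warm)
  Trigram 4: (always warm never)
  Trigram 5: (warm never walks)
  Trigram 6: (never walks jumps)
  Trigram 7: (walks jumps dances)
  Trigram 8: (jumps dances river)
Total word trigrams: 10 - 2 = 8

8


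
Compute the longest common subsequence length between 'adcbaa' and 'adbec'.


DP table for LCS of 'adcbaa' and 'adbec':
       a  d  b  e  c
    0  0  0  0  0  0
  a 0  1  1  1  1  1
  d 0  1  2  2  2  2
  c 0  1  2  2  2  3
  b 0  1  2  3  3  3
  a 0  1  2  3  3  3
  a 0  1  2  3  3  3
LCS: 'adc'
LCS length = 3

3


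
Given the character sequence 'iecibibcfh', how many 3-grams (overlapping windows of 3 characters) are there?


String 'iecibibcfh' has length L = 10.
Number of overlapping n-grams = L - n + 1
Substituting: 10 - 3 + 1 = 8

8


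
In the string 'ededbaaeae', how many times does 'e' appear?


Scanning 'ededbaaeae' for 'e':
  Position 0: 'e' -> MATCH (count: 1)
  Position 2: 'e' -> MATCH (count: 2)
  Position 7: 'e' -> MATCH (count: 3)
  Position 9: 'e' -> MATCH (count: 4)
Total occurrences of 'e': 4

4


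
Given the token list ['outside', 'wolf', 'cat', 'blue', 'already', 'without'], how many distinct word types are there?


Listing all tokens and tracking unique types:
  Token 1: 'outside' -> NEW (unique so far: 1)
  Token 2: 'wolf' -> NEW (unique so far: 2)
  Token 3: 'cat' -> NEW (unique so far: 3)
  Token 4: 'blue' -> NEW (unique so far: 4)
  Token 5: 'already' -> NEW (unique so far: 5)
  Token 6: 'without' -> NEW (unique so far: 6)
Unique types: ('already', 'blue', 'cat', 'outside', 'without', 'wolf')
Vocabulary size: 6

6


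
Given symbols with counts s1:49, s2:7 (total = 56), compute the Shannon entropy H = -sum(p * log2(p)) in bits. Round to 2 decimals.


Computing entropy H = -sum(p_i * log2(p_i)):
  s1: p = 49/56 = 0.8750, -p*log2(p) = 0.1686
  s2: p = 7/56 = 0.1250, -p*log2(p) = 0.3750
H = sum of terms = 0.5436
Rounded to 2 decimals: 0.54

0.54


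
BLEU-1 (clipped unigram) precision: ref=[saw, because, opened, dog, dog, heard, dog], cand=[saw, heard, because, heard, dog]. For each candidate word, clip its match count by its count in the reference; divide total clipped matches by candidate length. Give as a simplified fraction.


Reference word counts: {'because': 1, 'dog': 3, 'heard': 1, 'opened': 1, 'saw': 1}
Checking each candidate word (with clipping):
  'saw' -> in reference (ref count 1, used 1/1) -> match (matches: 1)
  'heard' -> in reference (ref count 1, used 1/1) -> match (matches: 2)
  'because' -> in reference (ref count 1, used 1/1) -> match (matches: 3)
  'heard' -> ref count 1 already used up (1/1) -> clipped, no match (matches: 3)
  'dog' -> in reference (ref count 3, used 1/3) -> match (matches: 4)
Clipped matches: 4, Candidate length: 5
Precision = 4/5

4/5


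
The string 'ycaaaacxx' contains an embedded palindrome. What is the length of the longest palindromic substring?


Scanning 'ycaaaacxx' for palindromic substrings.
Substring at positions 1-6: 'caaaac'.
Check: reverse('caaaac') = 'caaaac' -> palindrome confirmed.
Neighbouring characters ('y' / 'x') break symmetry, so it cannot extend further.
No longer palindromic substring exists; longest length = 6

6


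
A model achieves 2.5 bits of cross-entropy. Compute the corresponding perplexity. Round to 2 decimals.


Perplexity formula: PP = 2^H
H = 2.5
PP = 2^2.5
Decompose: 2^2.5 = 2^2 * 2^0.5 = 2^2 * sqrt(2)
2^2 = 4, sqrt(2) ~ 1.4142136
PP ~ 4 * 1.4142136 = 5.6568544
Rounded to 2 decimals: 5.66

5.66


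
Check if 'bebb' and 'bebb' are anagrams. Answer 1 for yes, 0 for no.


Sort characters of 'bebb': 'bbbe'
Sort characters of 'bebb': 'bbbe'
Sorted forms match -> they ARE anagrams
Result: 1

1


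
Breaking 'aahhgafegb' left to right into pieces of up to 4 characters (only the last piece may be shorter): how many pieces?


'aahhgafegb' has 10 characters.
Chunking with max size 4:
  Chunk 1: 'aahh' (positions 0-3)
  Chunk 2: 'gafe' (positions 4-7)
  Chunk 3: 'gb' (positions 8-9)
Total chunks: ceil(10 / 4) = 3

3


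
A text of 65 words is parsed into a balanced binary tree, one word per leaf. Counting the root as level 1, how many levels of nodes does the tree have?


In a balanced binary tree with n leaves the deepest leaf is ceil(log2(n)) edges below the root,
so counting node levels inclusive of root and leaves gives ceil(log2(n)) + 1 levels.
log2(65) = 6.0224
ceil(6.0224) = 7
levels = 7 + 1 = 8

8


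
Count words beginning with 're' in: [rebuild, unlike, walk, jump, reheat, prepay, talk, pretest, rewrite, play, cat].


Checking each word for prefix 're':
  'rebuild' -> YES, starts with 're' (count: 1)
  'unlike' -> no (count: 1)
  'walk' -> no (count: 1)
  'jump' -> no (count: 1)
  'reheat' -> YES, starts with 're' (count: 2)
  'prepay' -> no (count: 2)
  'talk' -> no (count: 2)
  'pretest' -> no (count: 2)
  'rewrite' -> YES, starts with 're' (count: 3)
  'play' -> no (count: 3)
  'cat' -> no (count: 3)
Total with prefix 're': 3

3


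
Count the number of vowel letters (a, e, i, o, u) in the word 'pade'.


Scanning each character of 'pade':
  Position 1: 'p' -> consonant (running count: 0)
  Position 2: 'a' -> vowel (running count: 1)
  Position 3: 'd' -> consonant (running count: 1)
  Position 4: 'e' -> vowel (running count: 2)
Total vowels: 2

2
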